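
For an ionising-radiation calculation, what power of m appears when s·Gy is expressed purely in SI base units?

Gy = J/kg (absorbed dose = energy per mass),
    = m²·s⁻².
Combining: s·Gy = s · (m²·s⁻²) = m²·s⁻¹.
The exponent of m is 2.

2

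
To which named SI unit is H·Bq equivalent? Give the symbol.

Ω

H = kg·m²·s⁻²·A⁻².
Bq = s⁻¹.
Combining: H·Bq = (kg·m²·s⁻²·A⁻²) · s⁻¹ = kg·m²·s⁻³·A⁻².
kg·m²·s⁻³·A⁻² is the base-SI form of the ohm.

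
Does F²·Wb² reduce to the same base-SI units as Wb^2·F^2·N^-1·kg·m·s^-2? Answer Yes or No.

Yes

Left side:
  F = kg⁻¹·m⁻²·s⁴·A².
  So F² = kg⁻²·m⁻⁴·s⁸·A⁴.
  Wb = kg·m²·s⁻²·A⁻¹.
  So Wb² = kg²·m⁴·s⁻⁴·A⁻².
  Combining: F²·Wb² = (kg⁻²·m⁻⁴·s⁸·A⁴) · (kg²·m⁴·s⁻⁴·A⁻²) = s⁴·A².
Right side:
  Wb = kg·m²·s⁻²·A⁻¹.
  So Wb² = kg²·m⁴·s⁻⁴·A⁻².
  F = kg⁻¹·m⁻²·s⁴·A².
  So F² = kg⁻²·m⁻⁴·s⁸·A⁴.
  N = kg·m·s⁻².
  So N⁻¹ = kg⁻¹·m⁻¹·s².
  Combining: Wb²·F²·N⁻¹·kg·m·s⁻² = (kg²·m⁴·s⁻⁴·A⁻²) · (kg⁻²·m⁻⁴·s⁸·A⁴) · (kg⁻¹·m⁻¹·s²) · kg · m · s⁻² = s⁴·A².
Both reduce to s⁴·A².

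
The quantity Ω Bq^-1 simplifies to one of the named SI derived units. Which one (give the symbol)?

Ω = kg·m²·s⁻³·A⁻².
Bq = s⁻¹.
So Bq⁻¹ = s.
Combining: Ω·Bq⁻¹ = (kg·m²·s⁻³·A⁻²) · s = kg·m²·s⁻²·A⁻².
kg·m²·s⁻²·A⁻² is the base-SI form of the henry.

H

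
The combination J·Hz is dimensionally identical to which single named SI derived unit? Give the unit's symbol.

W

J = N·m (work = force × distance),
    = kg·m²·s⁻².
Hz = 1/s = s⁻¹ (frequency is cycles per second).
Combining: J·Hz = (kg·m²·s⁻²) · s⁻¹ = kg·m²·s⁻³.
kg·m²·s⁻³ is the base-SI form of the watt.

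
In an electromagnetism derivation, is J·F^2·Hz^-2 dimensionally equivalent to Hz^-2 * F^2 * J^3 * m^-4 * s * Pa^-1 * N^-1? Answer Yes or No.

No

Left side:
  J = N·m (work = force × distance),
      = kg·m²·s⁻².
  F = C/V (capacitance = charge per voltage),
      = A·s/(kg·m²·s⁻³·A⁻¹) (substituting C and V),
      = kg⁻¹·m⁻²·s⁴·A².
  So F² = kg⁻²·m⁻⁴·s⁸·A⁴.
  Hz = 1/s = s⁻¹ (frequency is cycles per second).
  So Hz⁻² = s².
  Combining: J·F²·Hz⁻² = (kg·m²·s⁻²) · (kg⁻²·m⁻⁴·s⁸·A⁴) · s² = kg⁻¹·m⁻²·s⁸·A⁴.
Right side:
  Hz = 1/s = s⁻¹ (frequency is cycles per second).
  So Hz⁻² = s².
  F = C/V (capacitance = charge per voltage),
      = A·s/(kg·m²·s⁻³·A⁻¹) (substituting C and V),
      = kg⁻¹·m⁻²·s⁴·A².
  So F² = kg⁻²·m⁻⁴·s⁸·A⁴.
  J = N·m (work = force × distance),
      = kg·m²·s⁻².
  So J³ = kg³·m⁶·s⁻⁶.
  Pa = N/m² (pressure = force per area),
      = kg·m⁻¹·s⁻².
  So Pa⁻¹ = kg⁻¹·m·s².
  N = kg·m/s² = kg·m·s⁻² (force = mass × acceleration).
  So N⁻¹ = kg⁻¹·m⁻¹·s².
  Combining: Hz⁻²·F²·J³·m⁻⁴·s·Pa⁻¹·N⁻¹ = s² · (kg⁻²·m⁻⁴·s⁸·A⁴) · (kg³·m⁶·s⁻⁶) · m⁻⁴ · s · (kg⁻¹·m·s²) · (kg⁻¹·m⁻¹·s²) = kg⁻¹·m⁻²·s⁹·A⁴.
Left is kg⁻¹·m⁻²·s⁸·A⁴; right is kg⁻¹·m⁻²·s⁹·A⁴ — different.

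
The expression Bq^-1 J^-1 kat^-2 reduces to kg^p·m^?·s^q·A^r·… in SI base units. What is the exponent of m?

Bq = s⁻¹.
So Bq⁻¹ = s.
J = kg·m²·s⁻².
So J⁻¹ = kg⁻¹·m⁻²·s².
kat = s⁻¹·mol.
So kat⁻² = s²·mol⁻².
Combining: Bq⁻¹·J⁻¹·kat⁻² = s · (kg⁻¹·m⁻²·s²) · (s²·mol⁻²) = kg⁻¹·m⁻²·s⁵·mol⁻².
The exponent of m is -2.

-2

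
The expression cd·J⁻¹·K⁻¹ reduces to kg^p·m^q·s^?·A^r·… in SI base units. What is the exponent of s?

J = kg·m²·s⁻².
So J⁻¹ = kg⁻¹·m⁻²·s².
Combining: cd·J⁻¹·K⁻¹ = cd · (kg⁻¹·m⁻²·s²) · K⁻¹ = kg⁻¹·m⁻²·s²·K⁻¹·cd.
The exponent of s is 2.

2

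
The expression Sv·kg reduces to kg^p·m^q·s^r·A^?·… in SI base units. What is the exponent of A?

Sv = J/kg (equivalent dose = energy per mass),
    = m²·s⁻².
Combining: Sv·kg = (m²·s⁻²) · kg = kg·m²·s⁻².
The exponent of A is 0.

0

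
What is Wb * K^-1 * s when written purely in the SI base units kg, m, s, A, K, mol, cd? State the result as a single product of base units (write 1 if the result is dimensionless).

kg·m²·s⁻¹·A⁻¹·K⁻¹

Wb = kg·m²·s⁻²·A⁻¹.
Combining: Wb·K⁻¹·s = (kg·m²·s⁻²·A⁻¹) · K⁻¹ · s = kg·m²·s⁻¹·A⁻¹·K⁻¹.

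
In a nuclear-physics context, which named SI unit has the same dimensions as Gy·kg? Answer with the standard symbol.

J

Gy = m²·s⁻².
Combining: Gy·kg = (m²·s⁻²) · kg = kg·m²·s⁻².
kg·m²·s⁻² is the base-SI form of the joule.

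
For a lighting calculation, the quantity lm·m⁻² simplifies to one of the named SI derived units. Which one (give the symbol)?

lx

lm = cd.
Combining: lm·m⁻² = cd · m⁻² = m⁻²·cd.
m⁻²·cd is the base-SI form of the lux.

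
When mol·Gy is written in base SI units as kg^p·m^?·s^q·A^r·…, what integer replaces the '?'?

2

Gy = m²·s⁻².
Combining: mol·Gy = mol · (m²·s⁻²) = m²·s⁻²·mol.
The exponent of m is 2.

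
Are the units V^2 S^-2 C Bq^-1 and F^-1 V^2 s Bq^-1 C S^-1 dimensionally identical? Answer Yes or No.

Yes

Left side:
  V = kg·m²·s⁻³·A⁻¹.
  So V² = kg²·m⁴·s⁻⁶·A⁻².
  S = kg⁻¹·m⁻²·s³·A².
  So S⁻² = kg²·m⁴·s⁻⁶·A⁻⁴.
  C = s·A.
  Bq = s⁻¹.
  So Bq⁻¹ = s.
  Combining: V²·S⁻²·C·Bq⁻¹ = (kg²·m⁴·s⁻⁶·A⁻²) · (kg²·m⁴·s⁻⁶·A⁻⁴) · (s·A) · s = kg⁴·m⁸·s⁻¹⁰·A⁻⁵.
Right side:
  F = C/V (capacitance = charge per voltage),
      = A·s/(kg·m²·s⁻³·A⁻¹) (substituting C and V),
      = kg⁻¹·m⁻²·s⁴·A².
  So F⁻¹ = kg·m²·s⁻⁴·A⁻².
  V = W/A (potential = power per current),
      = kg·m²·s⁻³·A⁻¹.
  So V² = kg²·m⁴·s⁻⁶·A⁻².
  Bq = 1/s = s⁻¹ (activity is decays per second).
  So Bq⁻¹ = s.
  C = A·s = s·A (charge = current × time).
  S = 1/Ω (conductance is reciprocal resistance),
      = kg⁻¹·m⁻²·s³·A².
  So S⁻¹ = kg·m²·s⁻³·A⁻².
  Combining: F⁻¹·V²·s·Bq⁻¹·C·S⁻¹ = (kg·m²·s⁻⁴·A⁻²) · (kg²·m⁴·s⁻⁶·A⁻²) · s · s · (s·A) · (kg·m²·s⁻³·A⁻²) = kg⁴·m⁸·s⁻¹⁰·A⁻⁵.
Both reduce to kg⁴·m⁸·s⁻¹⁰·A⁻⁵.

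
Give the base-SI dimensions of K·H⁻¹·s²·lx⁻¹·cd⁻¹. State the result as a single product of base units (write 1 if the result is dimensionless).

kg⁻¹·s⁴·A²·K·cd⁻²

H = kg·m²·s⁻²·A⁻².
So H⁻¹ = kg⁻¹·m⁻²·s²·A².
lx = m⁻²·cd.
So lx⁻¹ = m²·cd⁻¹.
Combining: K·H⁻¹·s²·lx⁻¹·cd⁻¹ = K · (kg⁻¹·m⁻²·s²·A²) · s² · (m²·cd⁻¹) · cd⁻¹ = kg⁻¹·s⁴·A²·K·cd⁻².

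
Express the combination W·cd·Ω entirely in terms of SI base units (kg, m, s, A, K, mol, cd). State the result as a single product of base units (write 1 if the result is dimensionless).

W = kg·m²·s⁻³.
Ω = kg·m²·s⁻³·A⁻².
Combining: W·cd·Ω = (kg·m²·s⁻³) · cd · (kg·m²·s⁻³·A⁻²) = kg²·m⁴·s⁻⁶·A⁻²·cd.

kg²·m⁴·s⁻⁶·A⁻²·cd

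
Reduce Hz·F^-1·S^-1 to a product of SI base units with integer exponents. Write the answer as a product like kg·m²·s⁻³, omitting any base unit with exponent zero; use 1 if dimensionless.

Hz = 1/s = s⁻¹ (frequency is cycles per second).
F = C/V (capacitance = charge per voltage),
    = A·s/(kg·m²·s⁻³·A⁻¹) (substituting C and V),
    = kg⁻¹·m⁻²·s⁴·A².
So F⁻¹ = kg·m²·s⁻⁴·A⁻².
S = 1/Ω (conductance is reciprocal resistance),
    = kg⁻¹·m⁻²·s³·A².
So S⁻¹ = kg·m²·s⁻³·A⁻².
Combining: Hz·F⁻¹·S⁻¹ = s⁻¹ · (kg·m²·s⁻⁴·A⁻²) · (kg·m²·s⁻³·A⁻²) = kg²·m⁴·s⁻⁸·A⁻⁴.

kg²·m⁴·s⁻⁸·A⁻⁴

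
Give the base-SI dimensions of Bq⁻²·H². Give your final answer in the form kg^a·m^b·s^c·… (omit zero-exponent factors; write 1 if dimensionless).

Bq = s⁻¹.
So Bq⁻² = s².
H = kg·m²·s⁻²·A⁻².
So H² = kg²·m⁴·s⁻⁴·A⁻⁴.
Combining: Bq⁻²·H² = s² · (kg²·m⁴·s⁻⁴·A⁻⁴) = kg²·m⁴·s⁻²·A⁻⁴.

kg²·m⁴·s⁻²·A⁻⁴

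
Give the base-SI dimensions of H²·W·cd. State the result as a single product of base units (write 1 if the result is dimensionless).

kg³·m⁶·s⁻⁷·A⁻⁴·cd

H = kg·m²·s⁻²·A⁻².
So H² = kg²·m⁴·s⁻⁴·A⁻⁴.
W = kg·m²·s⁻³.
Combining: H²·W·cd = (kg²·m⁴·s⁻⁴·A⁻⁴) · (kg·m²·s⁻³) · cd = kg³·m⁶·s⁻⁷·A⁻⁴·cd.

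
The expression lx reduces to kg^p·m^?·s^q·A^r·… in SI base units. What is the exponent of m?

lx = lm/m² (illuminance = luminous flux per area),
    = m⁻²·cd.
The exponent of m is -2.

-2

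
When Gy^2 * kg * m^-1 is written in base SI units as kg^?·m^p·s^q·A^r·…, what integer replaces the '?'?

1

Gy = m²·s⁻².
So Gy² = m⁴·s⁻⁴.
Combining: Gy²·kg·m⁻¹ = (m⁴·s⁻⁴) · kg · m⁻¹ = kg·m³·s⁻⁴.
The exponent of kg is 1.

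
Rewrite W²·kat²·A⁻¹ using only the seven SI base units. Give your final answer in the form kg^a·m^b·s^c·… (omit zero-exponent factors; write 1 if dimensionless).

kg²·m⁴·s⁻⁸·A⁻¹·mol²

W = J/s (power = energy per time),
    = kg·m²·s⁻³.
So W² = kg²·m⁴·s⁻⁶.
kat = mol/s = s⁻¹·mol (catalytic activity).
So kat² = s⁻²·mol².
Combining: W²·kat²·A⁻¹ = (kg²·m⁴·s⁻⁶) · (s⁻²·mol²) · A⁻¹ = kg²·m⁴·s⁻⁸·A⁻¹·mol².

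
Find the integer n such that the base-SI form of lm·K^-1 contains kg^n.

0

lm = cd.
Combining: lm·K⁻¹ = cd · K⁻¹ = K⁻¹·cd.
The exponent of kg is 0.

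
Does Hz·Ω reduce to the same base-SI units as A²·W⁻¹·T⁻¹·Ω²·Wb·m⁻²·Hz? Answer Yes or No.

Yes

Left side:
  Hz = 1/s = s⁻¹ (frequency is cycles per second).
  Ω = V/A (resistance = voltage per current),
      = kg·m²·s⁻³·A⁻².
  Combining: Hz·Ω = s⁻¹ · (kg·m²·s⁻³·A⁻²) = kg·m²·s⁻⁴·A⁻².
Right side:
  W = J/s (power = energy per time),
      = kg·m²·s⁻³.
  So W⁻¹ = kg⁻¹·m⁻²·s³.
  T = Wb/m² (flux density = flux per area),
      = kg·s⁻²·A⁻¹.
  So T⁻¹ = kg⁻¹·s²·A.
  Ω = V/A (resistance = voltage per current),
      = kg·m²·s⁻³·A⁻².
  So Ω² = kg²·m⁴·s⁻⁶·A⁻⁴.
  Wb = V·s (flux: a volt is a weber per second),
      = kg·m²·s⁻²·A⁻¹.
  Hz = 1/s = s⁻¹ (frequency is cycles per second).
  Combining: A²·W⁻¹·T⁻¹·Ω²·Wb·m⁻²·Hz = A² · (kg⁻¹·m⁻²·s³) · (kg⁻¹·s²·A) · (kg²·m⁴·s⁻⁶·A⁻⁴) · (kg·m²·s⁻²·A⁻¹) · m⁻² · s⁻¹ = kg·m²·s⁻⁴·A⁻².
Both reduce to kg·m²·s⁻⁴·A⁻².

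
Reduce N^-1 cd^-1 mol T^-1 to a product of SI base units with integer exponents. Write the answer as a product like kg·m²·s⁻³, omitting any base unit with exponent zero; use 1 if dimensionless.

N = kg·m/s² = kg·m·s⁻² (force = mass × acceleration).
So N⁻¹ = kg⁻¹·m⁻¹·s².
T = Wb/m² (flux density = flux per area),
    = kg·s⁻²·A⁻¹.
So T⁻¹ = kg⁻¹·s²·A.
Combining: N⁻¹·cd⁻¹·mol·T⁻¹ = (kg⁻¹·m⁻¹·s²) · cd⁻¹ · mol · (kg⁻¹·s²·A) = kg⁻²·m⁻¹·s⁴·A·mol·cd⁻¹.

kg⁻²·m⁻¹·s⁴·A·mol·cd⁻¹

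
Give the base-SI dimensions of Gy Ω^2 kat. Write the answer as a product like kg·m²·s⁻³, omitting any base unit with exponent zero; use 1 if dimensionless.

kg²·m⁶·s⁻⁹·A⁻⁴·mol

Gy = m²·s⁻².
Ω = kg·m²·s⁻³·A⁻².
So Ω² = kg²·m⁴·s⁻⁶·A⁻⁴.
kat = s⁻¹·mol.
Combining: Gy·Ω²·kat = (m²·s⁻²) · (kg²·m⁴·s⁻⁶·A⁻⁴) · (s⁻¹·mol) = kg²·m⁶·s⁻⁹·A⁻⁴·mol.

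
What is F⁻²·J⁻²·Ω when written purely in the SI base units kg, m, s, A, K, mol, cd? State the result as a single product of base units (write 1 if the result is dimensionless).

kg·m²·s⁻⁷·A⁻⁶

F = C/V (capacitance = charge per voltage),
    = A·s/(kg·m²·s⁻³·A⁻¹) (substituting C and V),
    = kg⁻¹·m⁻²·s⁴·A².
So F⁻² = kg²·m⁴·s⁻⁸·A⁻⁴.
J = N·m (work = force × distance),
    = kg·m²·s⁻².
So J⁻² = kg⁻²·m⁻⁴·s⁴.
Ω = V/A (resistance = voltage per current),
    = kg·m²·s⁻³·A⁻².
Combining: F⁻²·J⁻²·Ω = (kg²·m⁴·s⁻⁸·A⁻⁴) · (kg⁻²·m⁻⁴·s⁴) · (kg·m²·s⁻³·A⁻²) = kg·m²·s⁻⁷·A⁻⁶.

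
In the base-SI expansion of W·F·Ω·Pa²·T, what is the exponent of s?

-8

W = kg·m²·s⁻³.
F = kg⁻¹·m⁻²·s⁴·A².
Ω = kg·m²·s⁻³·A⁻².
Pa = kg·m⁻¹·s⁻².
So Pa² = kg²·m⁻²·s⁻⁴.
T = kg·s⁻²·A⁻¹.
Combining: W·F·Ω·Pa²·T = (kg·m²·s⁻³) · (kg⁻¹·m⁻²·s⁴·A²) · (kg·m²·s⁻³·A⁻²) · (kg²·m⁻²·s⁻⁴) · (kg·s⁻²·A⁻¹) = kg⁴·s⁻⁸·A⁻¹.
The exponent of s is -8.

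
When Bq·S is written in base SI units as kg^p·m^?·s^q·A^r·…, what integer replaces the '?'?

Bq = s⁻¹.
S = kg⁻¹·m⁻²·s³·A².
Combining: Bq·S = s⁻¹ · (kg⁻¹·m⁻²·s³·A²) = kg⁻¹·m⁻²·s²·A².
The exponent of m is -2.

-2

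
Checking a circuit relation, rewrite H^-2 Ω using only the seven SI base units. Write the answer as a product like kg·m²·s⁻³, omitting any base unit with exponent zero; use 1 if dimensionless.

kg⁻¹·m⁻²·s·A²

H = kg·m²·s⁻²·A⁻².
So H⁻² = kg⁻²·m⁻⁴·s⁴·A⁴.
Ω = kg·m²·s⁻³·A⁻².
Combining: H⁻²·Ω = (kg⁻²·m⁻⁴·s⁴·A⁴) · (kg·m²·s⁻³·A⁻²) = kg⁻¹·m⁻²·s·A².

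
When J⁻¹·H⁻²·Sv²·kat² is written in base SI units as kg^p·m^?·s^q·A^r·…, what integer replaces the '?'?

-2

J = kg·m²·s⁻².
So J⁻¹ = kg⁻¹·m⁻²·s².
H = kg·m²·s⁻²·A⁻².
So H⁻² = kg⁻²·m⁻⁴·s⁴·A⁴.
Sv = m²·s⁻².
So Sv² = m⁴·s⁻⁴.
kat = s⁻¹·mol.
So kat² = s⁻²·mol².
Combining: J⁻¹·H⁻²·Sv²·kat² = (kg⁻¹·m⁻²·s²) · (kg⁻²·m⁻⁴·s⁴·A⁴) · (m⁴·s⁻⁴) · (s⁻²·mol²) = kg⁻³·m⁻²·A⁴·mol².
The exponent of m is -2.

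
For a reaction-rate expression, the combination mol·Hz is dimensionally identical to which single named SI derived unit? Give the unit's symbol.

Hz = s⁻¹.
Combining: mol·Hz = mol · s⁻¹ = s⁻¹·mol.
s⁻¹·mol is the base-SI form of the katal.

kat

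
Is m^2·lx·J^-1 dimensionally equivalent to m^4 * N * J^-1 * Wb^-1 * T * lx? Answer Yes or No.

Left side:
  lx = m⁻²·cd.
  J = kg·m²·s⁻².
  So J⁻¹ = kg⁻¹·m⁻²·s².
  Combining: m²·lx·J⁻¹ = m² · (m⁻²·cd) · (kg⁻¹·m⁻²·s²) = kg⁻¹·m⁻²·s²·cd.
Right side:
  N = kg·m/s² = kg·m·s⁻² (force = mass × acceleration).
  J = N·m (work = force × distance),
      = kg·m²·s⁻².
  So J⁻¹ = kg⁻¹·m⁻²·s².
  Wb = V·s (flux: a volt is a weber per second),
      = kg·m²·s⁻²·A⁻¹.
  So Wb⁻¹ = kg⁻¹·m⁻²·s²·A.
  T = Wb/m² (flux density = flux per area),
      = kg·s⁻²·A⁻¹.
  lx = lm/m² (illuminance = luminous flux per area),
      = m⁻²·cd.
  Combining: m⁴·N·J⁻¹·Wb⁻¹·T·lx = m⁴ · (kg·m·s⁻²) · (kg⁻¹·m⁻²·s²) · (kg⁻¹·m⁻²·s²·A) · (kg·s⁻²·A⁻¹) · (m⁻²·cd) = m⁻¹·cd.
Left is kg⁻¹·m⁻²·s²·cd; right is m⁻¹·cd — different.

No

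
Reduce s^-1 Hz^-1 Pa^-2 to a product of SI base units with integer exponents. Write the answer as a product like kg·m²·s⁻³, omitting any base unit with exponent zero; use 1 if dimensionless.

Hz = 1/s = s⁻¹ (frequency is cycles per second).
So Hz⁻¹ = s.
Pa = N/m² (pressure = force per area),
    = kg·m⁻¹·s⁻².
So Pa⁻² = kg⁻²·m²·s⁴.
Combining: s⁻¹·Hz⁻¹·Pa⁻² = s⁻¹ · s · (kg⁻²·m²·s⁴) = kg⁻²·m²·s⁴.

kg⁻²·m²·s⁴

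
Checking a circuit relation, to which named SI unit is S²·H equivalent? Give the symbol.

S = 1/Ω (conductance is reciprocal resistance),
    = kg⁻¹·m⁻²·s³·A².
So S² = kg⁻²·m⁻⁴·s⁶·A⁴.
H = Wb/A (inductance = flux per current),
    = kg·m²·s⁻²·A⁻².
Combining: S²·H = (kg⁻²·m⁻⁴·s⁶·A⁴) · (kg·m²·s⁻²·A⁻²) = kg⁻¹·m⁻²·s⁴·A².
kg⁻¹·m⁻²·s⁴·A² is the base-SI form of the farad.

F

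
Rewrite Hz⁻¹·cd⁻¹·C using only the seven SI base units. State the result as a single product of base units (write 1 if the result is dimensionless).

Hz = 1/s = s⁻¹ (frequency is cycles per second).
So Hz⁻¹ = s.
C = A·s = s·A (charge = current × time).
Combining: Hz⁻¹·cd⁻¹·C = s · cd⁻¹ · (s·A) = s²·A·cd⁻¹.

s²·A·cd⁻¹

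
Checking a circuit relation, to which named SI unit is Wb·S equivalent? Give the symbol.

C

Wb = V·s (flux: a volt is a weber per second),
    = kg·m²·s⁻²·A⁻¹.
S = 1/Ω (conductance is reciprocal resistance),
    = kg⁻¹·m⁻²·s³·A².
Combining: Wb·S = (kg·m²·s⁻²·A⁻¹) · (kg⁻¹·m⁻²·s³·A²) = s·A.
s·A is the base-SI form of the coulomb.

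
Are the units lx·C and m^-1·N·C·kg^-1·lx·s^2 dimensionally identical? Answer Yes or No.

Left side:
  lx = m⁻²·cd.
  C = s·A.
  Combining: lx·C = (m⁻²·cd) · (s·A) = m⁻²·s·A·cd.
Right side:
  N = kg·m/s² = kg·m·s⁻² (force = mass × acceleration).
  C = A·s = s·A (charge = current × time).
  lx = lm/m² (illuminance = luminous flux per area),
      = m⁻²·cd.
  Combining: m⁻¹·N·C·kg⁻¹·lx·s² = m⁻¹ · (kg·m·s⁻²) · (s·A) · kg⁻¹ · (m⁻²·cd) · s² = m⁻²·s·A·cd.
Both reduce to m⁻²·s·A·cd.

Yes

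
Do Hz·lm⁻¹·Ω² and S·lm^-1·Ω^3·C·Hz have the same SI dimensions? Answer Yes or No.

Left side:
  Hz = s⁻¹.
  lm = cd.
  So lm⁻¹ = cd⁻¹.
  Ω = kg·m²·s⁻³·A⁻².
  So Ω² = kg²·m⁴·s⁻⁶·A⁻⁴.
  Combining: Hz·lm⁻¹·Ω² = s⁻¹ · cd⁻¹ · (kg²·m⁴·s⁻⁶·A⁻⁴) = kg²·m⁴·s⁻⁷·A⁻⁴·cd⁻¹.
Right side:
  S = kg⁻¹·m⁻²·s³·A².
  lm = cd.
  So lm⁻¹ = cd⁻¹.
  Ω = kg·m²·s⁻³·A⁻².
  So Ω³ = kg³·m⁶·s⁻⁹·A⁻⁶.
  C = s·A.
  Hz = s⁻¹.
  Combining: S·lm⁻¹·Ω³·C·Hz = (kg⁻¹·m⁻²·s³·A²) · cd⁻¹ · (kg³·m⁶·s⁻⁹·A⁻⁶) · (s·A) · s⁻¹ = kg²·m⁴·s⁻⁶·A⁻³·cd⁻¹.
Left is kg²·m⁴·s⁻⁷·A⁻⁴·cd⁻¹; right is kg²·m⁴·s⁻⁶·A⁻³·cd⁻¹ — different.

No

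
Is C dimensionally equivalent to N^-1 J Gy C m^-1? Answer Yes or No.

Left side:
  C = s·A.
Right side:
  N = kg·m/s² = kg·m·s⁻² (force = mass × acceleration).
  So N⁻¹ = kg⁻¹·m⁻¹·s².
  J = N·m (work = force × distance),
      = kg·m²·s⁻².
  Gy = J/kg (absorbed dose = energy per mass),
      = m²·s⁻².
  C = A·s = s·A (charge = current × time).
  Combining: N⁻¹·J·Gy·C·m⁻¹ = (kg⁻¹·m⁻¹·s²) · (kg·m²·s⁻²) · (m²·s⁻²) · (s·A) · m⁻¹ = m²·s⁻¹·A.
Left is s·A; right is m²·s⁻¹·A — different.

No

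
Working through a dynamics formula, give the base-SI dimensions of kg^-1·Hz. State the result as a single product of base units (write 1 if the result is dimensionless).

kg⁻¹·s⁻¹

Hz = 1/s = s⁻¹ (frequency is cycles per second).
Combining: kg⁻¹·Hz = kg⁻¹ · s⁻¹ = kg⁻¹·s⁻¹.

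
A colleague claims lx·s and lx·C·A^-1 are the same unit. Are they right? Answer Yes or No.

Yes

Left side:
  lx = m⁻²·cd.
  Combining: lx·s = (m⁻²·cd) · s = m⁻²·s·cd.
Right side:
  lx = lm/m² (illuminance = luminous flux per area),
      = m⁻²·cd.
  C = A·s = s·A (charge = current × time).
  Combining: lx·C·A⁻¹ = (m⁻²·cd) · (s·A) · A⁻¹ = m⁻²·s·cd.
Both reduce to m⁻²·s·cd.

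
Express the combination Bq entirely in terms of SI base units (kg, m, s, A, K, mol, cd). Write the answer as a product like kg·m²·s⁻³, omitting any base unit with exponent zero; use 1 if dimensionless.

Bq = 1/s = s⁻¹ (activity is decays per second).

s⁻¹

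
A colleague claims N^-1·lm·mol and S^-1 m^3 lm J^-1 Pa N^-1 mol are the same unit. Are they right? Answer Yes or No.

Left side:
  N = kg·m/s² = kg·m·s⁻² (force = mass × acceleration).
  So N⁻¹ = kg⁻¹·m⁻¹·s².
  lm = cd·sr = cd (luminous flux; sr is dimensionless).
  Combining: N⁻¹·lm·mol = (kg⁻¹·m⁻¹·s²) · cd · mol = kg⁻¹·m⁻¹·s²·mol·cd.
Right side:
  S = 1/Ω (conductance is reciprocal resistance),
      = kg⁻¹·m⁻²·s³·A².
  So S⁻¹ = kg·m²·s⁻³·A⁻².
  lm = cd·sr = cd (luminous flux; sr is dimensionless).
  J = N·m (work = force × distance),
      = kg·m²·s⁻².
  So J⁻¹ = kg⁻¹·m⁻²·s².
  Pa = N/m² (pressure = force per area),
      = kg·m⁻¹·s⁻².
  N = kg·m/s² = kg·m·s⁻² (force = mass × acceleration).
  So N⁻¹ = kg⁻¹·m⁻¹·s².
  Combining: S⁻¹·m³·lm·J⁻¹·Pa·N⁻¹·mol = (kg·m²·s⁻³·A⁻²) · m³ · cd · (kg⁻¹·m⁻²·s²) · (kg·m⁻¹·s⁻²) · (kg⁻¹·m⁻¹·s²) · mol = m·s⁻¹·A⁻²·mol·cd.
Left is kg⁻¹·m⁻¹·s²·mol·cd; right is m·s⁻¹·A⁻²·mol·cd — different.

No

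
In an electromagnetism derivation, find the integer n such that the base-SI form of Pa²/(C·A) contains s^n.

-5

Pa = kg·m⁻¹·s⁻².
So Pa² = kg²·m⁻²·s⁻⁴.
C = s·A.
So C⁻¹ = s⁻¹·A⁻¹.
Combining: Pa²·C⁻¹·A⁻¹ = (kg²·m⁻²·s⁻⁴) · (s⁻¹·A⁻¹) · A⁻¹ = kg²·m⁻²·s⁻⁵·A⁻².
The exponent of s is -5.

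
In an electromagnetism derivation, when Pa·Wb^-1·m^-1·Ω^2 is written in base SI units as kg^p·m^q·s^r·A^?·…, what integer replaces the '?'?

-3

Pa = N/m² (pressure = force per area),
    = kg·m⁻¹·s⁻².
Wb = V·s (flux: a volt is a weber per second),
    = kg·m²·s⁻²·A⁻¹.
So Wb⁻¹ = kg⁻¹·m⁻²·s²·A.
Ω = V/A (resistance = voltage per current),
    = kg·m²·s⁻³·A⁻².
So Ω² = kg²·m⁴·s⁻⁶·A⁻⁴.
Combining: Pa·Wb⁻¹·m⁻¹·Ω² = (kg·m⁻¹·s⁻²) · (kg⁻¹·m⁻²·s²·A) · m⁻¹ · (kg²·m⁴·s⁻⁶·A⁻⁴) = kg²·s⁻⁶·A⁻³.
The exponent of A is -3.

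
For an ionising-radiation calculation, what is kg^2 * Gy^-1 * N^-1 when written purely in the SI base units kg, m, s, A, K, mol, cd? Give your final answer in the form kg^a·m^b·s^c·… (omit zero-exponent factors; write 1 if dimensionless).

Gy = J/kg (absorbed dose = energy per mass),
    = m²·s⁻².
So Gy⁻¹ = m⁻²·s².
N = kg·m/s² = kg·m·s⁻² (force = mass × acceleration).
So N⁻¹ = kg⁻¹·m⁻¹·s².
Combining: kg²·Gy⁻¹·N⁻¹ = kg² · (m⁻²·s²) · (kg⁻¹·m⁻¹·s²) = kg·m⁻³·s⁴.

kg·m⁻³·s⁴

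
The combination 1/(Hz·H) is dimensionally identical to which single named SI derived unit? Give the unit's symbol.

Hz = 1/s = s⁻¹ (frequency is cycles per second).
So Hz⁻¹ = s.
H = Wb/A (inductance = flux per current),
    = kg·m²·s⁻²·A⁻².
So H⁻¹ = kg⁻¹·m⁻²·s²·A².
Combining: Hz⁻¹·H⁻¹ = s · (kg⁻¹·m⁻²·s²·A²) = kg⁻¹·m⁻²·s³·A².
kg⁻¹·m⁻²·s³·A² is the base-SI form of the siemens.

S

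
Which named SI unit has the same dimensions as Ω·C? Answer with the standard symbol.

Ω = V/A (resistance = voltage per current),
    = kg·m²·s⁻³·A⁻².
C = A·s = s·A (charge = current × time).
Combining: Ω·C = (kg·m²·s⁻³·A⁻²) · (s·A) = kg·m²·s⁻²·A⁻¹.
kg·m²·s⁻²·A⁻¹ is the base-SI form of the weber.

Wb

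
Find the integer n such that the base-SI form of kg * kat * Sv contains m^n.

kat = s⁻¹·mol.
Sv = m²·s⁻².
Combining: kg·kat·Sv = kg · (s⁻¹·mol) · (m²·s⁻²) = kg·m²·s⁻³·mol.
The exponent of m is 2.

2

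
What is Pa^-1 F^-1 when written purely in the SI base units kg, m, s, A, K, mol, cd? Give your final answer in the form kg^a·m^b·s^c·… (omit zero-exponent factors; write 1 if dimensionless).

Pa = kg·m⁻¹·s⁻².
So Pa⁻¹ = kg⁻¹·m·s².
F = kg⁻¹·m⁻²·s⁴·A².
So F⁻¹ = kg·m²·s⁻⁴·A⁻².
Combining: Pa⁻¹·F⁻¹ = (kg⁻¹·m·s²) · (kg·m²·s⁻⁴·A⁻²) = m³·s⁻²·A⁻².

m³·s⁻²·A⁻²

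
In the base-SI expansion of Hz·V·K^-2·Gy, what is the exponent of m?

Hz = s⁻¹.
V = kg·m²·s⁻³·A⁻¹.
Gy = m²·s⁻².
Combining: Hz·V·K⁻²·Gy = s⁻¹ · (kg·m²·s⁻³·A⁻¹) · K⁻² · (m²·s⁻²) = kg·m⁴·s⁻⁶·A⁻¹·K⁻².
The exponent of m is 4.

4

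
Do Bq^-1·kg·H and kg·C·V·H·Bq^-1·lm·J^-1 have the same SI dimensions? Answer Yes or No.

Left side:
  Bq = s⁻¹.
  So Bq⁻¹ = s.
  H = kg·m²·s⁻²·A⁻².
  Combining: Bq⁻¹·kg·H = s · kg · (kg·m²·s⁻²·A⁻²) = kg²·m²·s⁻¹·A⁻².
Right side:
  C = A·s = s·A (charge = current × time).
  V = W/A (potential = power per current),
      = kg·m²·s⁻³·A⁻¹.
  H = Wb/A (inductance = flux per current),
      = kg·m²·s⁻²·A⁻².
  Bq = 1/s = s⁻¹ (activity is decays per second).
  So Bq⁻¹ = s.
  lm = cd·sr = cd (luminous flux; sr is dimensionless).
  J = N·m (work = force × distance),
      = kg·m²·s⁻².
  So J⁻¹ = kg⁻¹·m⁻²·s².
  Combining: kg·C·V·H·Bq⁻¹·lm·J⁻¹ = kg · (s·A) · (kg·m²·s⁻³·A⁻¹) · (kg·m²·s⁻²·A⁻²) · s · cd · (kg⁻¹·m⁻²·s²) = kg²·m²·s⁻¹·A⁻²·cd.
Left is kg²·m²·s⁻¹·A⁻²; right is kg²·m²·s⁻¹·A⁻²·cd — different.

No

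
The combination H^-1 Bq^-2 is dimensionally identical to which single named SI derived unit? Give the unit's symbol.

H = kg·m²·s⁻²·A⁻².
So H⁻¹ = kg⁻¹·m⁻²·s²·A².
Bq = s⁻¹.
So Bq⁻² = s².
Combining: H⁻¹·Bq⁻² = (kg⁻¹·m⁻²·s²·A²) · s² = kg⁻¹·m⁻²·s⁴·A².
kg⁻¹·m⁻²·s⁴·A² is the base-SI form of the farad.

F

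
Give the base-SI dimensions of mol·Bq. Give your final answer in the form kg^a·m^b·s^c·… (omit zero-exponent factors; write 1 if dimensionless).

Bq = s⁻¹.
Combining: mol·Bq = mol · s⁻¹ = s⁻¹·mol.

s⁻¹·mol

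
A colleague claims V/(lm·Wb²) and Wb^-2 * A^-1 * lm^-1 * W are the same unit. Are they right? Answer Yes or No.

Yes

Left side:
  lm = cd.
  So lm⁻¹ = cd⁻¹.
  V = kg·m²·s⁻³·A⁻¹.
  Wb = kg·m²·s⁻²·A⁻¹.
  So Wb⁻² = kg⁻²·m⁻⁴·s⁴·A².
  Combining: lm⁻¹·V·Wb⁻² = cd⁻¹ · (kg·m²·s⁻³·A⁻¹) · (kg⁻²·m⁻⁴·s⁴·A²) = kg⁻¹·m⁻²·s·A·cd⁻¹.
Right side:
  Wb = V·s (flux: a volt is a weber per second),
      = kg·m²·s⁻²·A⁻¹.
  So Wb⁻² = kg⁻²·m⁻⁴·s⁴·A².
  lm = cd·sr = cd (luminous flux; sr is dimensionless).
  So lm⁻¹ = cd⁻¹.
  W = J/s (power = energy per time),
      = kg·m²·s⁻³.
  Combining: Wb⁻²·A⁻¹·lm⁻¹·W = (kg⁻²·m⁻⁴·s⁴·A²) · A⁻¹ · cd⁻¹ · (kg·m²·s⁻³) = kg⁻¹·m⁻²·s·A·cd⁻¹.
Both reduce to kg⁻¹·m⁻²·s·A·cd⁻¹.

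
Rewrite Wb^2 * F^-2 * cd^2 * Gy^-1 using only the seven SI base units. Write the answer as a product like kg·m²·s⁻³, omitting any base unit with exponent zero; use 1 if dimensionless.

Wb = V·s (flux: a volt is a weber per second),
    = kg·m²·s⁻²·A⁻¹.
So Wb² = kg²·m⁴·s⁻⁴·A⁻².
F = C/V (capacitance = charge per voltage),
    = A·s/(kg·m²·s⁻³·A⁻¹) (substituting C and V),
    = kg⁻¹·m⁻²·s⁴·A².
So F⁻² = kg²·m⁴·s⁻⁸·A⁻⁴.
Gy = J/kg (absorbed dose = energy per mass),
    = m²·s⁻².
So Gy⁻¹ = m⁻²·s².
Combining: Wb²·F⁻²·cd²·Gy⁻¹ = (kg²·m⁴·s⁻⁴·A⁻²) · (kg²·m⁴·s⁻⁸·A⁻⁴) · cd² · (m⁻²·s²) = kg⁴·m⁶·s⁻¹⁰·A⁻⁶·cd².

kg⁴·m⁶·s⁻¹⁰·A⁻⁶·cd²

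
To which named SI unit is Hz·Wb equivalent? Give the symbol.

Hz = s⁻¹.
Wb = kg·m²·s⁻²·A⁻¹.
Combining: Hz·Wb = s⁻¹ · (kg·m²·s⁻²·A⁻¹) = kg·m²·s⁻³·A⁻¹.
kg·m²·s⁻³·A⁻¹ is the base-SI form of the volt.

V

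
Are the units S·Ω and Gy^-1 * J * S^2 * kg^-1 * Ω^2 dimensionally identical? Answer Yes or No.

Left side:
  S = 1/Ω (conductance is reciprocal resistance),
      = kg⁻¹·m⁻²·s³·A².
  Ω = V/A (resistance = voltage per current),
      = kg·m²·s⁻³·A⁻².
  Combining: S·Ω = (kg⁻¹·m⁻²·s³·A²) · (kg·m²·s⁻³·A⁻²) = 1.
Right side:
  Gy = m²·s⁻².
  So Gy⁻¹ = m⁻²·s².
  J = kg·m²·s⁻².
  S = kg⁻¹·m⁻²·s³·A².
  So S² = kg⁻²·m⁻⁴·s⁶·A⁴.
  Ω = kg·m²·s⁻³·A⁻².
  So Ω² = kg²·m⁴·s⁻⁶·A⁻⁴.
  Combining: Gy⁻¹·J·S²·kg⁻¹·Ω² = (m⁻²·s²) · (kg·m²·s⁻²) · (kg⁻²·m⁻⁴·s⁶·A⁴) · kg⁻¹ · (kg²·m⁴·s⁻⁶·A⁻⁴) = 1.
Both reduce to 1.

Yes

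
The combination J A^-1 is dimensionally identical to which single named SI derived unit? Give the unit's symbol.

J = N·m (work = force × distance),
    = kg·m²·s⁻².
Combining: J·A⁻¹ = (kg·m²·s⁻²) · A⁻¹ = kg·m²·s⁻²·A⁻¹.
kg·m²·s⁻²·A⁻¹ is the base-SI form of the weber.

Wb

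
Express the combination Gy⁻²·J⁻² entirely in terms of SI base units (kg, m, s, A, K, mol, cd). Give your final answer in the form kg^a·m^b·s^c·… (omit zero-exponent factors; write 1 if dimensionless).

Gy = m²·s⁻².
So Gy⁻² = m⁻⁴·s⁴.
J = kg·m²·s⁻².
So J⁻² = kg⁻²·m⁻⁴·s⁴.
Combining: Gy⁻²·J⁻² = (m⁻⁴·s⁴) · (kg⁻²·m⁻⁴·s⁴) = kg⁻²·m⁻⁸·s⁸.

kg⁻²·m⁻⁸·s⁸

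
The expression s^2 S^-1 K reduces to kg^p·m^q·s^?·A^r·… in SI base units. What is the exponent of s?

-1

S = kg⁻¹·m⁻²·s³·A².
So S⁻¹ = kg·m²·s⁻³·A⁻².
Combining: s²·S⁻¹·K = s² · (kg·m²·s⁻³·A⁻²) · K = kg·m²·s⁻¹·A⁻²·K.
The exponent of s is -1.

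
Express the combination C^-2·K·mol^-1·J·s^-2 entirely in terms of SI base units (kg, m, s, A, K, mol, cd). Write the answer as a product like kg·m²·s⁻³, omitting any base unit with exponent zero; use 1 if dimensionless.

C = A·s = s·A (charge = current × time).
So C⁻² = s⁻²·A⁻².
J = N·m (work = force × distance),
    = kg·m²·s⁻².
Combining: C⁻²·K·mol⁻¹·J·s⁻² = (s⁻²·A⁻²) · K · mol⁻¹ · (kg·m²·s⁻²) · s⁻² = kg·m²·s⁻⁶·A⁻²·K·mol⁻¹.

kg·m²·s⁻⁶·A⁻²·K·mol⁻¹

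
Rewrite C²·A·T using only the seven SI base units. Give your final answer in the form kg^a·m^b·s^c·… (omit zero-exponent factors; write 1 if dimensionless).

C = s·A.
So C² = s²·A².
T = kg·s⁻²·A⁻¹.
Combining: C²·A·T = (s²·A²) · A · (kg·s⁻²·A⁻¹) = kg·A².

kg·A²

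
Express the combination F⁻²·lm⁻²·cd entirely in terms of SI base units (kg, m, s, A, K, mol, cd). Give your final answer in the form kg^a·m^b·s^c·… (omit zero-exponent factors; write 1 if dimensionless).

kg²·m⁴·s⁻⁸·A⁻⁴·cd⁻¹

F = C/V (capacitance = charge per voltage),
    = A·s/(kg·m²·s⁻³·A⁻¹) (substituting C and V),
    = kg⁻¹·m⁻²·s⁴·A².
So F⁻² = kg²·m⁴·s⁻⁸·A⁻⁴.
lm = cd·sr = cd (luminous flux; sr is dimensionless).
So lm⁻² = cd⁻².
Combining: F⁻²·lm⁻²·cd = (kg²·m⁴·s⁻⁸·A⁻⁴) · cd⁻² · cd = kg²·m⁴·s⁻⁸·A⁻⁴·cd⁻¹.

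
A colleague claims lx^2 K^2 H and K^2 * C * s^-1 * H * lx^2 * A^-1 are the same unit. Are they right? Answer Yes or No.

Left side:
  lx = m⁻²·cd.
  So lx² = m⁻⁴·cd².
  H = kg·m²·s⁻²·A⁻².
  Combining: lx²·K²·H = (m⁻⁴·cd²) · K² · (kg·m²·s⁻²·A⁻²) = kg·m⁻²·s⁻²·A⁻²·K²·cd².
Right side:
  C = s·A.
  H = kg·m²·s⁻²·A⁻².
  lx = m⁻²·cd.
  So lx² = m⁻⁴·cd².
  Combining: K²·C·s⁻¹·H·lx²·A⁻¹ = K² · (s·A) · s⁻¹ · (kg·m²·s⁻²·A⁻²) · (m⁻⁴·cd²) · A⁻¹ = kg·m⁻²·s⁻²·A⁻²·K²·cd².
Both reduce to kg·m⁻²·s⁻²·A⁻²·K²·cd².

Yes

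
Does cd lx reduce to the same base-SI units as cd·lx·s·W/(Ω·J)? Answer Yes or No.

No

Left side:
  lx = m⁻²·cd.
  Combining: cd·lx = cd · (m⁻²·cd) = m⁻²·cd².
Right side:
  Ω = V/A (resistance = voltage per current),
      = kg·m²·s⁻³·A⁻².
  So Ω⁻¹ = kg⁻¹·m⁻²·s³·A².
  J = N·m (work = force × distance),
      = kg·m²·s⁻².
  So J⁻¹ = kg⁻¹·m⁻²·s².
  lx = lm/m² (illuminance = luminous flux per area),
      = m⁻²·cd.
  W = J/s (power = energy per time),
      = kg·m²·s⁻³.
  Combining: Ω⁻¹·J⁻¹·cd·lx·s·W = (kg⁻¹·m⁻²·s³·A²) · (kg⁻¹·m⁻²·s²) · cd · (m⁻²·cd) · s · (kg·m²·s⁻³) = kg⁻¹·m⁻⁴·s³·A²·cd².
Left is m⁻²·cd²; right is kg⁻¹·m⁻⁴·s³·A²·cd² — different.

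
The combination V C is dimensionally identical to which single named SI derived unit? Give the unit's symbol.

V = W/A (potential = power per current),
    = kg·m²·s⁻³·A⁻¹.
C = A·s = s·A (charge = current × time).
Combining: V·C = (kg·m²·s⁻³·A⁻¹) · (s·A) = kg·m²·s⁻².
kg·m²·s⁻² is the base-SI form of the joule.

J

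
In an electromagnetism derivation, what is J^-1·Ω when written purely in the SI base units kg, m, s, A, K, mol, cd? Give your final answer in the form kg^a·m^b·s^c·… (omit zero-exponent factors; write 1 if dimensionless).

J = kg·m²·s⁻².
So J⁻¹ = kg⁻¹·m⁻²·s².
Ω = kg·m²·s⁻³·A⁻².
Combining: J⁻¹·Ω = (kg⁻¹·m⁻²·s²) · (kg·m²·s⁻³·A⁻²) = s⁻¹·A⁻².

s⁻¹·A⁻²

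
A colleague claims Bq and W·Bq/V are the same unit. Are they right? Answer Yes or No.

Left side:
  Bq = 1/s = s⁻¹ (activity is decays per second).
Right side:
  V = kg·m²·s⁻³·A⁻¹.
  So V⁻¹ = kg⁻¹·m⁻²·s³·A.
  W = kg·m²·s⁻³.
  Bq = s⁻¹.
  Combining: V⁻¹·W·Bq = (kg⁻¹·m⁻²·s³·A) · (kg·m²·s⁻³) · s⁻¹ = s⁻¹·A.
Left is s⁻¹; right is s⁻¹·A — different.

No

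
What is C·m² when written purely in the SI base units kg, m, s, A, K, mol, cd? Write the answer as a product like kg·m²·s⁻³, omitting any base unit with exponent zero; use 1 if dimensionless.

m²·s·A

C = A·s = s·A (charge = current × time).
Combining: C·m² = (s·A) · m² = m²·s·A.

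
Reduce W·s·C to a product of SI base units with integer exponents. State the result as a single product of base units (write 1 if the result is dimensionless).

W = J/s (power = energy per time),
    = kg·m²·s⁻³.
C = A·s = s·A (charge = current × time).
Combining: W·s·C = (kg·m²·s⁻³) · s · (s·A) = kg·m²·s⁻¹·A.

kg·m²·s⁻¹·A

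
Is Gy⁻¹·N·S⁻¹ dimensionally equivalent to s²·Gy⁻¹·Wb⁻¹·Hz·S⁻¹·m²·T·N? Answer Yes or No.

No

Left side:
  Gy = m²·s⁻².
  So Gy⁻¹ = m⁻²·s².
  N = kg·m·s⁻².
  S = kg⁻¹·m⁻²·s³·A².
  So S⁻¹ = kg·m²·s⁻³·A⁻².
  Combining: Gy⁻¹·N·S⁻¹ = (m⁻²·s²) · (kg·m·s⁻²) · (kg·m²·s⁻³·A⁻²) = kg²·m·s⁻³·A⁻².
Right side:
  Gy = m²·s⁻².
  So Gy⁻¹ = m⁻²·s².
  Wb = kg·m²·s⁻²·A⁻¹.
  So Wb⁻¹ = kg⁻¹·m⁻²·s²·A.
  Hz = s⁻¹.
  S = kg⁻¹·m⁻²·s³·A².
  So S⁻¹ = kg·m²·s⁻³·A⁻².
  T = kg·s⁻²·A⁻¹.
  N = kg·m·s⁻².
  Combining: s²·Gy⁻¹·Wb⁻¹·Hz·S⁻¹·m²·T·N = s² · (m⁻²·s²) · (kg⁻¹·m⁻²·s²·A) · s⁻¹ · (kg·m²·s⁻³·A⁻²) · m² · (kg·s⁻²·A⁻¹) · (kg·m·s⁻²) = kg²·m·s⁻²·A⁻².
Left is kg²·m·s⁻³·A⁻²; right is kg²·m·s⁻²·A⁻² — different.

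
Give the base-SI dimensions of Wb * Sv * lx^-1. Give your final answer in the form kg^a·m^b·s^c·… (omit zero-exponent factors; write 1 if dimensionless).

Wb = V·s (flux: a volt is a weber per second),
    = kg·m²·s⁻²·A⁻¹.
Sv = J/kg (equivalent dose = energy per mass),
    = m²·s⁻².
lx = lm/m² (illuminance = luminous flux per area),
    = m⁻²·cd.
So lx⁻¹ = m²·cd⁻¹.
Combining: Wb·Sv·lx⁻¹ = (kg·m²·s⁻²·A⁻¹) · (m²·s⁻²) · (m²·cd⁻¹) = kg·m⁶·s⁻⁴·A⁻¹·cd⁻¹.

kg·m⁶·s⁻⁴·A⁻¹·cd⁻¹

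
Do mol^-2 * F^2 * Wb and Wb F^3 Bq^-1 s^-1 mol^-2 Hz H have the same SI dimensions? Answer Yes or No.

No

Left side:
  F = C/V (capacitance = charge per voltage),
      = A·s/(kg·m²·s⁻³·A⁻¹) (substituting C and V),
      = kg⁻¹·m⁻²·s⁴·A².
  So F² = kg⁻²·m⁻⁴·s⁸·A⁴.
  Wb = V·s (flux: a volt is a weber per second),
      = kg·m²·s⁻²·A⁻¹.
  Combining: mol⁻²·F²·Wb = mol⁻² · (kg⁻²·m⁻⁴·s⁸·A⁴) · (kg·m²·s⁻²·A⁻¹) = kg⁻¹·m⁻²·s⁶·A³·mol⁻².
Right side:
  Wb = V·s (flux: a volt is a weber per second),
      = kg·m²·s⁻²·A⁻¹.
  F = C/V (capacitance = charge per voltage),
      = A·s/(kg·m²·s⁻³·A⁻¹) (substituting C and V),
      = kg⁻¹·m⁻²·s⁴·A².
  So F³ = kg⁻³·m⁻⁶·s¹²·A⁶.
  Bq = 1/s = s⁻¹ (activity is decays per second).
  So Bq⁻¹ = s.
  Hz = 1/s = s⁻¹ (frequency is cycles per second).
  H = Wb/A (inductance = flux per current),
      = kg·m²·s⁻²·A⁻².
  Combining: Wb·F³·Bq⁻¹·s⁻¹·mol⁻²·Hz·H = (kg·m²·s⁻²·A⁻¹) · (kg⁻³·m⁻⁶·s¹²·A⁶) · s · s⁻¹ · mol⁻² · s⁻¹ · (kg·m²·s⁻²·A⁻²) = kg⁻¹·m⁻²·s⁷·A³·mol⁻².
Left is kg⁻¹·m⁻²·s⁶·A³·mol⁻²; right is kg⁻¹·m⁻²·s⁷·A³·mol⁻² — different.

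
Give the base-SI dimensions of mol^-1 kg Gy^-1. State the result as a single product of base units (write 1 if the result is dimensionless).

kg·m⁻²·s²·mol⁻¹

Gy = m²·s⁻².
So Gy⁻¹ = m⁻²·s².
Combining: mol⁻¹·kg·Gy⁻¹ = mol⁻¹ · kg · (m⁻²·s²) = kg·m⁻²·s²·mol⁻¹.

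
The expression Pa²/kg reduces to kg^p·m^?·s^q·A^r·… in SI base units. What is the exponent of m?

Pa = N/m² (pressure = force per area),
    = kg·m⁻¹·s⁻².
So Pa² = kg²·m⁻²·s⁻⁴.
Combining: kg⁻¹·Pa² = kg⁻¹ · (kg²·m⁻²·s⁻⁴) = kg·m⁻²·s⁻⁴.
The exponent of m is -2.

-2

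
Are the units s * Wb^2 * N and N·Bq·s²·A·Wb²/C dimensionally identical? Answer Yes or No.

Left side:
  Wb = kg·m²·s⁻²·A⁻¹.
  So Wb² = kg²·m⁴·s⁻⁴·A⁻².
  N = kg·m·s⁻².
  Combining: s·Wb²·N = s · (kg²·m⁴·s⁻⁴·A⁻²) · (kg·m·s⁻²) = kg³·m⁵·s⁻⁵·A⁻².
Right side:
  N = kg·m/s² = kg·m·s⁻² (force = mass × acceleration).
  Bq = 1/s = s⁻¹ (activity is decays per second).
  C = A·s = s·A (charge = current × time).
  So C⁻¹ = s⁻¹·A⁻¹.
  Wb = V·s (flux: a volt is a weber per second),
      = kg·m²·s⁻²·A⁻¹.
  So Wb² = kg²·m⁴·s⁻⁴·A⁻².
  Combining: N·Bq·s²·A·C⁻¹·Wb² = (kg·m·s⁻²) · s⁻¹ · s² · A · (s⁻¹·A⁻¹) · (kg²·m⁴·s⁻⁴·A⁻²) = kg³·m⁵·s⁻⁶·A⁻².
Left is kg³·m⁵·s⁻⁵·A⁻²; right is kg³·m⁵·s⁻⁶·A⁻² — different.

No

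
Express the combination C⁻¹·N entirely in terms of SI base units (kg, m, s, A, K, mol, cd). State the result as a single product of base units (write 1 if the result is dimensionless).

C = A·s = s·A (charge = current × time).
So C⁻¹ = s⁻¹·A⁻¹.
N = kg·m/s² = kg·m·s⁻² (force = mass × acceleration).
Combining: C⁻¹·N = (s⁻¹·A⁻¹) · (kg·m·s⁻²) = kg·m·s⁻³·A⁻¹.

kg·m·s⁻³·A⁻¹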